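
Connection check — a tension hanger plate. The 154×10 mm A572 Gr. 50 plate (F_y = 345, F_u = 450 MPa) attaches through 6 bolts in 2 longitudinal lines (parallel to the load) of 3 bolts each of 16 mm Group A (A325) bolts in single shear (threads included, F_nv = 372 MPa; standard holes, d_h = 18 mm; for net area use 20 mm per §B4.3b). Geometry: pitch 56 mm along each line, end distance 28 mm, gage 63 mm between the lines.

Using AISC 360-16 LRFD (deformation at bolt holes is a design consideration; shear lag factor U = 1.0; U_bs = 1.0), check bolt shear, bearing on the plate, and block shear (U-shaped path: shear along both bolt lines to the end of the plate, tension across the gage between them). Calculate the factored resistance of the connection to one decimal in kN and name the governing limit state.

Bolt shear: A_b = π(16)²/4 = 201.06 mm². φR_n = 0.75 × 372 × 201.06 × 6 × 1 = 336.6 kN.
Bearing (10 mm plate, F_u = 450 MPa): end bolts L_c = 28 − 18/2 = 19, R_n = min(1.2×19×10×450, 2.4×16×10×450) = 102.6 kN/bolt; interior L_c = 56 − 18 = 38, R_n = 172.8 kN/bolt. φR_n = 0.75 × (2×102.6 + 4×172.8) = 672.3 kN.
Block shear: shear path 2×[28+2×56] = 2×140 mm, A_gv = 2800, A_nv = 2×(140 − 2.5×20)×10 = 1800 mm²; tension across gage: (63 − 1×20)×10 = 430 mm². R_n = min(0.6×450×1800, 0.6×345×2800) + 1.0×450×430 = min(486, 579.6) + 193.5 = 679.5 kN. φR_n = 0.75 × 679.5 = 509.6 kN.
Governing: min(336.6, 672.3, 509.6) = 336.6 kN → bolt shear.

336.6 kN (bolt shear governs)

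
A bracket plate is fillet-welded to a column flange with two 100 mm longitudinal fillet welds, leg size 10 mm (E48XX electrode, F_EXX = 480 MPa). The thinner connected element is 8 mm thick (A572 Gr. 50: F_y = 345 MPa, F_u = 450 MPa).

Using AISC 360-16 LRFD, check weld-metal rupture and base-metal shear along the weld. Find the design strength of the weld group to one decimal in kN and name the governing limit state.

305.4 kN (weld metal governs)

Weld metal: throat = 0.707×10 = 7.07 mm, L = 2×100 = 200 mm. φR_n = 0.75 × 0.6 × 480 × 7.07 × 200 = 305.4 kN.
Base metal shear (8 mm plate): yield φR_n = 1.0×0.6×345×8×200 = 331.2 kN; rupture φR_n = 0.75×0.6×450×8×200 = 324.0 kN; take 324.0 kN (rupture).
Governing: min(305.4, 324.0) = 305.4 kN → weld metal.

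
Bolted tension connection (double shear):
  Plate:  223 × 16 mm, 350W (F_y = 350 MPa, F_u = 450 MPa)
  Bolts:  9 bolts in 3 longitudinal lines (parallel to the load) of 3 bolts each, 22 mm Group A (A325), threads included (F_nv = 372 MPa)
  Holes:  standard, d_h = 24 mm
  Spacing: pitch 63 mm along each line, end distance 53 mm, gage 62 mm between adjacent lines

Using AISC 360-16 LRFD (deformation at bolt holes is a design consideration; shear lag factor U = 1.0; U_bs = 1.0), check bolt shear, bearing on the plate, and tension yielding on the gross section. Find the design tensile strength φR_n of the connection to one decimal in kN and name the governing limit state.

Bolt shear: A_b = π(22)²/4 = 380.13 mm². φR_n = 0.75 × 372 × 380.13 × 9 × 2 = 1909.0 kN.
Bearing (16 mm plate, F_u = 450 MPa): end bolts L_c = 53 − 24/2 = 41, R_n = min(1.2×41×16×450, 2.4×22×16×450) = 354.24 kN/bolt; interior L_c = 63 − 24 = 39, R_n = 336.96 kN/bolt. φR_n = 0.75 × (3×354.24 + 6×336.96) = 2313.4 kN.
Tension yield (gross): A_g = 223×16 = 3568 mm². φR_n = 0.90 × 350 × 3568 = 1123.9 kN.
Governing: min(1909.0, 2313.4, 1123.9) = 1123.9 kN → gross-section yield.

1123.9 kN (gross-section yield governs)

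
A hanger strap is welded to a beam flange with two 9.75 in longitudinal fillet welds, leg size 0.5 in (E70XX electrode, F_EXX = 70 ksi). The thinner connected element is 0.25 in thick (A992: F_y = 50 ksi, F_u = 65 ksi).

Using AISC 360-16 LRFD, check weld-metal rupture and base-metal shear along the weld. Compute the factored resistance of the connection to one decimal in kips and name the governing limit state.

Weld metal: throat = 0.707×0.5 = 0.3535 in, L = 2×9.75 = 19.5 in. φR_n = 0.75 × 0.6 × 70 × 0.3535 × 19.5 = 217.1 kips.
Base metal shear (0.25 in plate): yield φR_n = 1.0×0.6×50×0.25×19.5 = 146.3 kips; rupture φR_n = 0.75×0.6×65×0.25×19.5 = 142.6 kips; take 142.6 kips (rupture).
Governing: min(217.1, 142.6) = 142.6 kips → base-metal shear.

142.6 kips (base-metal shear governs)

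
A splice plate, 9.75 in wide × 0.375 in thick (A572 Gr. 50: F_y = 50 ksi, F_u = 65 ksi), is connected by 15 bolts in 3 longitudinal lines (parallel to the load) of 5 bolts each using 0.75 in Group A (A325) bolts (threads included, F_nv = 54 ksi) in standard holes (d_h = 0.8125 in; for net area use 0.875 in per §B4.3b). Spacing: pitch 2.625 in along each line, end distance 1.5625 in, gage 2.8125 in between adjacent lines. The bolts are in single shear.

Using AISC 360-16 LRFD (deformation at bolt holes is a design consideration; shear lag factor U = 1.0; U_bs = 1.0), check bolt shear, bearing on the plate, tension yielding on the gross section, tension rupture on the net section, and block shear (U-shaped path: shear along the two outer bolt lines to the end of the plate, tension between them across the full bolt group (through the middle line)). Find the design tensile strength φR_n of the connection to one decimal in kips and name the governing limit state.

Bolt shear: A_b = π(0.75)²/4 = 0.44179 in². φR_n = 0.75 × 54 × 0.44179 × 15 × 1 = 268.4 kips.
Bearing (0.375 in plate, F_u = 65 ksi): end bolts L_c = 1.5625 − 0.8125/2 = 1.15625, R_n = min(1.2×1.15625×0.375×65, 2.4×0.75×0.375×65) = 33.82 kips/bolt; interior L_c = 2.625 − 0.8125 = 1.8125, R_n = 43.875 kips/bolt. φR_n = 0.75 × (3×33.82 + 12×43.875) = 471.0 kips.
Tension yield (gross): A_g = 9.75×0.375 = 3.6563 in². φR_n = 0.90 × 50 × 3.6563 = 164.5 kips.
Tension rupture (net): A_n = (9.75 − 3×0.875)×0.375 = 2.6719 in² (U = 1.0, A_e = A_n). φR_n = 0.75 × 65 × 2.6719 = 130.3 kips.
Block shear: shear path 2×[1.5625+4×2.625] = 2×12.0625 in, A_gv = 9.0469, A_nv = 2×(12.0625 − 4.5×0.875)×0.375 = 6.0938 in²; tension across gage: (5.625 − 2×0.875)×0.375 = 1.4531 in². R_n = min(0.6×65×6.0938, 0.6×50×9.0469) + 1.0×65×1.4531 = min(237.66, 271.41) + 94.452 = 332.11 kips. φR_n = 0.75 × 332.11 = 249.1 kips.
Governing: min(268.4, 471.0, 164.5, 130.3, 249.1) = 130.3 kips → net-section rupture.

130.3 kips (net-section rupture governs)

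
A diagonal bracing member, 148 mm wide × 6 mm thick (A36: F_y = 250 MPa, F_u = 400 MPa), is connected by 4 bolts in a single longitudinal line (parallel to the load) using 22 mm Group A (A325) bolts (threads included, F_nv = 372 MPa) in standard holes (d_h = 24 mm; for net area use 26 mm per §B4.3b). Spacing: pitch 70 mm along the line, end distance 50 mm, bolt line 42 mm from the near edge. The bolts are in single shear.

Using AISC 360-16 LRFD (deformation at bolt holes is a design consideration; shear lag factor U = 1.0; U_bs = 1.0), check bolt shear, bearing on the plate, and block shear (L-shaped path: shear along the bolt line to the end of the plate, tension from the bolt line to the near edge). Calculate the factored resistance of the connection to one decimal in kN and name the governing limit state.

227.7 kN (block shear governs)

Bolt shear: A_b = π(22)²/4 = 380.13 mm². φR_n = 0.75 × 372 × 380.13 × 4 × 1 = 424.2 kN.
Bearing (6 mm plate, F_u = 400 MPa): end bolts L_c = 50 − 24/2 = 38, R_n = min(1.2×38×6×400, 2.4×22×6×400) = 109.44 kN/bolt; interior L_c = 70 − 24 = 46, R_n = 126.72 kN/bolt. φR_n = 0.75 × (1×109.44 + 3×126.72) = 367.2 kN.
Block shear: shear path 1×[50+3×70] = 1×260 mm, A_gv = 1560, A_nv = 1×(260 − 3.5×26)×6 = 1014 mm²; tension to near edge: (42 − 0.5×26)×6 = 174 mm². R_n = min(0.6×400×1014, 0.6×250×1560) + 1.0×400×174 = min(243.36, 234) + 69.6 = 303.6 kN. φR_n = 0.75 × 303.6 = 227.7 kN.
Governing: min(424.2, 367.2, 227.7) = 227.7 kN → block shear.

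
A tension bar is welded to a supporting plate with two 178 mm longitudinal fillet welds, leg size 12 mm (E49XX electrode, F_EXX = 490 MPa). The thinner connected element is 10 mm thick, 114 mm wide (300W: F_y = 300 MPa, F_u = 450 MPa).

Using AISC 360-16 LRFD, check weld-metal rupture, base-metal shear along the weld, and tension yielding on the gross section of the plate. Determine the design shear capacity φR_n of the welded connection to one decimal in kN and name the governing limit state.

307.8 kN (gross-section yield governs)

Weld metal: throat = 0.707×12 = 8.484 mm, L = 2×178 = 356 mm. φR_n = 0.75 × 0.6 × 490 × 8.484 × 356 = 666.0 kN.
Base metal shear (10 mm plate): yield φR_n = 1.0×0.6×300×10×356 = 640.8 kN; rupture φR_n = 0.75×0.6×450×10×356 = 720.9 kN; take 640.8 kN (yield).
Tension yield (gross): A_g = 114×10 = 1140 mm². φR_n = 0.90 × 300 × 1140 = 307.8 kN.
Governing: min(666.0, 640.8, 307.8) = 307.8 kN → gross-section yield.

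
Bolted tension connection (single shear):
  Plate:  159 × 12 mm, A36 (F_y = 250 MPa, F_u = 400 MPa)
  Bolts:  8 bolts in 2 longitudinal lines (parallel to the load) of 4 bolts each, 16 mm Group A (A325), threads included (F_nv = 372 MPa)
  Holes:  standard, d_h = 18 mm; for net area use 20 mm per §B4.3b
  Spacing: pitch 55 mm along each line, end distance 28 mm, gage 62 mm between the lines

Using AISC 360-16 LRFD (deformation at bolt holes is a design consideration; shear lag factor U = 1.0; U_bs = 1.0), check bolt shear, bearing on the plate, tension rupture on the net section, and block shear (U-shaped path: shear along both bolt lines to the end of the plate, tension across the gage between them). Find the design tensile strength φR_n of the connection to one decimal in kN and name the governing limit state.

Bolt shear: A_b = π(16)²/4 = 201.06 mm². φR_n = 0.75 × 372 × 201.06 × 8 × 1 = 448.8 kN.
Bearing (12 mm plate, F_u = 400 MPa): end bolts L_c = 28 − 18/2 = 19, R_n = min(1.2×19×12×400, 2.4×16×12×400) = 109.44 kN/bolt; interior L_c = 55 − 18 = 37, R_n = 184.32 kN/bolt. φR_n = 0.75 × (2×109.44 + 6×184.32) = 993.6 kN.
Tension rupture (net): A_n = (159 − 2×20)×12 = 1428 mm² (U = 1.0, A_e = A_n). φR_n = 0.75 × 400 × 1428 = 428.4 kN.
Block shear: shear path 2×[28+3×55] = 2×193 mm, A_gv = 4632, A_nv = 2×(193 − 3.5×20)×12 = 2952 mm²; tension across gage: (62 − 1×20)×12 = 504 mm². R_n = min(0.6×400×2952, 0.6×250×4632) + 1.0×400×504 = min(708.48, 694.8) + 201.6 = 896.4 kN. φR_n = 0.75 × 896.4 = 672.3 kN.
Governing: min(448.8, 993.6, 428.4, 672.3) = 428.4 kN → net-section rupture.

428.4 kN (net-section rupture governs)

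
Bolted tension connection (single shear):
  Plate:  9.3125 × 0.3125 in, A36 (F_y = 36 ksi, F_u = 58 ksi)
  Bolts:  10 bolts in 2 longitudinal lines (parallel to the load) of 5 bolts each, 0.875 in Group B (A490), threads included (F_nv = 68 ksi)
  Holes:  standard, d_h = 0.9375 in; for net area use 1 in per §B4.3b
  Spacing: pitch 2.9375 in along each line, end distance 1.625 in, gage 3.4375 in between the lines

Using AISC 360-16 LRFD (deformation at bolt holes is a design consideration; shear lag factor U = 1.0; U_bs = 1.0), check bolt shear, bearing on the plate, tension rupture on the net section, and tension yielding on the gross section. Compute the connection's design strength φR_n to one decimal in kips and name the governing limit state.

Bolt shear: A_b = π(0.875)²/4 = 0.60132 in². φR_n = 0.75 × 68 × 0.60132 × 10 × 1 = 306.7 kips.
Bearing (0.3125 in plate, F_u = 58 ksi): end bolts L_c = 1.625 − 0.9375/2 = 1.15625, R_n = min(1.2×1.15625×0.3125×58, 2.4×0.875×0.3125×58) = 25.148 kips/bolt; interior L_c = 2.9375 − 0.9375 = 2, R_n = 38.063 kips/bolt. φR_n = 0.75 × (2×25.148 + 8×38.063) = 266.1 kips.
Tension rupture (net): A_n = (9.3125 − 2×1)×0.3125 = 2.2852 in² (U = 1.0, A_e = A_n). φR_n = 0.75 × 58 × 2.2852 = 99.4 kips.
Tension yield (gross): A_g = 9.3125×0.3125 = 2.9102 in². φR_n = 0.90 × 36 × 2.9102 = 94.3 kips.
Governing: min(306.7, 266.1, 99.4, 94.3) = 94.3 kips → gross-section yield.

94.3 kips (gross-section yield governs)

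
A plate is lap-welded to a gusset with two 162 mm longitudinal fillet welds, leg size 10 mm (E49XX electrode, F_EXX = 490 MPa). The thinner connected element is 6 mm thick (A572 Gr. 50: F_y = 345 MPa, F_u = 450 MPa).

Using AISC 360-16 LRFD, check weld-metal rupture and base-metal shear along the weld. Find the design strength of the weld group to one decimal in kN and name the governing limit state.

Weld metal: throat = 0.707×10 = 7.07 mm, L = 2×162 = 324 mm. φR_n = 0.75 × 0.6 × 490 × 7.07 × 324 = 505.1 kN.
Base metal shear (6 mm plate): yield φR_n = 1.0×0.6×345×6×324 = 402.4 kN; rupture φR_n = 0.75×0.6×450×6×324 = 393.7 kN; take 393.7 kN (rupture).
Governing: min(505.1, 393.7) = 393.7 kN → base-metal shear.

393.7 kN (base-metal shear governs)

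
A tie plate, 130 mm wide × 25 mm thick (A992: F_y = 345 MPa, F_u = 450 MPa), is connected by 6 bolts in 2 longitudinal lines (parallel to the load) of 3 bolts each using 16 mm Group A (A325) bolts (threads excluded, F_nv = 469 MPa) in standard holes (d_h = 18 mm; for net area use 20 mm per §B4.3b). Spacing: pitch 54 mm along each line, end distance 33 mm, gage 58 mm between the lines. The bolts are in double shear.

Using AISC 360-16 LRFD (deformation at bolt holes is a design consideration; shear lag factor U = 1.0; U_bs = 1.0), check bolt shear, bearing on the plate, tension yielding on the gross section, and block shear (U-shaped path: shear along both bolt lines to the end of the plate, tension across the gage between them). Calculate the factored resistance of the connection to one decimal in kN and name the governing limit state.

848.7 kN (bolt shear governs)

Bolt shear: A_b = π(16)²/4 = 201.06 mm². φR_n = 0.75 × 469 × 201.06 × 6 × 2 = 848.7 kN.
Bearing (25 mm plate, F_u = 450 MPa): end bolts L_c = 33 − 18/2 = 24, R_n = min(1.2×24×25×450, 2.4×16×25×450) = 324 kN/bolt; interior L_c = 54 − 18 = 36, R_n = 432 kN/bolt. φR_n = 0.75 × (2×324 + 4×432) = 1782.0 kN.
Tension yield (gross): A_g = 130×25 = 3250 mm². φR_n = 0.90 × 345 × 3250 = 1009.1 kN.
Block shear: shear path 2×[33+2×54] = 2×141 mm, A_gv = 7050, A_nv = 2×(141 − 2.5×20)×25 = 4550 mm²; tension across gage: (58 − 1×20)×25 = 950 mm². R_n = min(0.6×450×4550, 0.6×345×7050) + 1.0×450×950 = min(1228.5, 1459.4) + 427.5 = 1656 kN. φR_n = 0.75 × 1656 = 1242.0 kN.
Governing: min(848.7, 1782.0, 1009.1, 1242.0) = 848.7 kN → bolt shear.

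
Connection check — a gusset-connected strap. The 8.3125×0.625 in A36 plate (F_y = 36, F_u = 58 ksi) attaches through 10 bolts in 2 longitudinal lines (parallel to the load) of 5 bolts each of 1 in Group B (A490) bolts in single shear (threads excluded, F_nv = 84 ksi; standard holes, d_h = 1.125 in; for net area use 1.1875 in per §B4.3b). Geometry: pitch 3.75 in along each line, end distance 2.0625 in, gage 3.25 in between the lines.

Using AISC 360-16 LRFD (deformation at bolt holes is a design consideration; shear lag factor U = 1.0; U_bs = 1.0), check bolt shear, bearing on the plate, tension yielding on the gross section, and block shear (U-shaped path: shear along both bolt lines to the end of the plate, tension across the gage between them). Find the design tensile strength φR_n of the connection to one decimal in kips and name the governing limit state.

168.3 kips (gross-section yield governs)

Bolt shear: A_b = π(1)²/4 = 0.7854 in². φR_n = 0.75 × 84 × 0.7854 × 10 × 1 = 494.8 kips.
Bearing (0.625 in plate, F_u = 58 ksi): end bolts L_c = 2.0625 − 1.125/2 = 1.5, R_n = min(1.2×1.5×0.625×58, 2.4×1×0.625×58) = 65.25 kips/bolt; interior L_c = 3.75 − 1.125 = 2.625, R_n = 87 kips/bolt. φR_n = 0.75 × (2×65.25 + 8×87) = 619.9 kips.
Tension yield (gross): A_g = 8.3125×0.625 = 5.1953 in². φR_n = 0.90 × 36 × 5.1953 = 168.3 kips.
Block shear: shear path 2×[2.0625+4×3.75] = 2×17.0625 in, A_gv = 21.328, A_nv = 2×(17.0625 − 4.5×1.1875)×0.625 = 14.648 in²; tension across gage: (3.25 − 1×1.1875)×0.625 = 1.2891 in². R_n = min(0.6×58×14.648, 0.6×36×21.328) + 1.0×58×1.2891 = min(509.75, 460.68) + 74.768 = 535.45 kips. φR_n = 0.75 × 535.45 = 401.6 kips.
Governing: min(494.8, 619.9, 168.3, 401.6) = 168.3 kips → gross-section yield.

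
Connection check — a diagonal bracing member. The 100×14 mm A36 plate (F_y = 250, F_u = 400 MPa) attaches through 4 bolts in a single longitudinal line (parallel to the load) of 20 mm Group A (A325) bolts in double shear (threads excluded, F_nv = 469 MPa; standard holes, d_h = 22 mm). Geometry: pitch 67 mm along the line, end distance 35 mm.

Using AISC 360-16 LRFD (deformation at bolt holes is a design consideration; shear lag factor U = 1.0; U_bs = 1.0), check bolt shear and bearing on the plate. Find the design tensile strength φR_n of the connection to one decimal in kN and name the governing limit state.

725.8 kN (bearing governs)

Bolt shear: A_b = π(20)²/4 = 314.16 mm². φR_n = 0.75 × 469 × 314.16 × 4 × 2 = 884.0 kN.
Bearing (14 mm plate, F_u = 400 MPa): end bolts L_c = 35 − 22/2 = 24, R_n = min(1.2×24×14×400, 2.4×20×14×400) = 161.28 kN/bolt; interior L_c = 67 − 22 = 45, R_n = 268.8 kN/bolt. φR_n = 0.75 × (1×161.28 + 3×268.8) = 725.8 kN.
Governing: min(884.0, 725.8) = 725.8 kN → bearing.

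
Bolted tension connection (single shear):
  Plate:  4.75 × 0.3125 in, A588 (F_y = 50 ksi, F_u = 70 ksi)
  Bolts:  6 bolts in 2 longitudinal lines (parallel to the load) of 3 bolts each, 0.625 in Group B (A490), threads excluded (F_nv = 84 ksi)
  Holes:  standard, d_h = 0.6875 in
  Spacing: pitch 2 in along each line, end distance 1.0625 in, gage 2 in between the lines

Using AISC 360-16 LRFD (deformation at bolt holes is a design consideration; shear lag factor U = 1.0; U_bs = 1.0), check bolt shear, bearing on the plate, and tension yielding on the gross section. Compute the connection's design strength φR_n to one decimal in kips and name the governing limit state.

66.8 kips (gross-section yield governs)

Bolt shear: A_b = π(0.625)²/4 = 0.3068 in². φR_n = 0.75 × 84 × 0.3068 × 6 × 1 = 116.0 kips.
Bearing (0.3125 in plate, F_u = 70 ksi): end bolts L_c = 1.0625 − 0.6875/2 = 0.71875, R_n = min(1.2×0.71875×0.3125×70, 2.4×0.625×0.3125×70) = 18.867 kips/bolt; interior L_c = 2 − 0.6875 = 1.3125, R_n = 32.813 kips/bolt. φR_n = 0.75 × (2×18.867 + 4×32.813) = 126.7 kips.
Tension yield (gross): A_g = 4.75×0.3125 = 1.4844 in². φR_n = 0.90 × 50 × 1.4844 = 66.8 kips.
Governing: min(116.0, 126.7, 66.8) = 66.8 kips → gross-section yield.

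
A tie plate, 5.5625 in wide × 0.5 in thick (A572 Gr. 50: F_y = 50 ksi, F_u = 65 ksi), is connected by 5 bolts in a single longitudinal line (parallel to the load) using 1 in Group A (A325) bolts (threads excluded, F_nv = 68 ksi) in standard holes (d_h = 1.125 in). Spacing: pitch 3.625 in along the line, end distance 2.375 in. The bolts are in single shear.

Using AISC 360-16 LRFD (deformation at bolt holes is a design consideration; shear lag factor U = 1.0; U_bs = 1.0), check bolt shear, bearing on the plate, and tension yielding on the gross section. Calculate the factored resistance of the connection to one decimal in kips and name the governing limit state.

125.2 kips (gross-section yield governs)

Bolt shear: A_b = π(1)²/4 = 0.7854 in². φR_n = 0.75 × 68 × 0.7854 × 5 × 1 = 200.3 kips.
Bearing (0.5 in plate, F_u = 65 ksi): end bolts L_c = 2.375 − 1.125/2 = 1.8125, R_n = min(1.2×1.8125×0.5×65, 2.4×1×0.5×65) = 70.688 kips/bolt; interior L_c = 3.625 − 1.125 = 2.5, R_n = 78 kips/bolt. φR_n = 0.75 × (1×70.688 + 4×78) = 287.0 kips.
Tension yield (gross): A_g = 5.5625×0.5 = 2.7813 in². φR_n = 0.90 × 50 × 2.7813 = 125.2 kips.
Governing: min(200.3, 287.0, 125.2) = 125.2 kips → gross-section yield.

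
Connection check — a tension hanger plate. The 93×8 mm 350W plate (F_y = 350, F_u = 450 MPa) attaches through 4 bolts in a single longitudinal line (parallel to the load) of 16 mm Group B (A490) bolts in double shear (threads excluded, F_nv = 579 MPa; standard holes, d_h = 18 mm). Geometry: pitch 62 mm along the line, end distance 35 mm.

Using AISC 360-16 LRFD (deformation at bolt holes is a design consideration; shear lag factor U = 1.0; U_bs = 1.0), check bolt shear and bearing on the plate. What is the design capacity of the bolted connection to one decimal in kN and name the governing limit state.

395.3 kN (bearing governs)

Bolt shear: A_b = π(16)²/4 = 201.06 mm². φR_n = 0.75 × 579 × 201.06 × 4 × 2 = 698.5 kN.
Bearing (8 mm plate, F_u = 450 MPa): end bolts L_c = 35 − 18/2 = 26, R_n = min(1.2×26×8×450, 2.4×16×8×450) = 112.32 kN/bolt; interior L_c = 62 − 18 = 44, R_n = 138.24 kN/bolt. φR_n = 0.75 × (1×112.32 + 3×138.24) = 395.3 kN.
Governing: min(698.5, 395.3) = 395.3 kN → bearing.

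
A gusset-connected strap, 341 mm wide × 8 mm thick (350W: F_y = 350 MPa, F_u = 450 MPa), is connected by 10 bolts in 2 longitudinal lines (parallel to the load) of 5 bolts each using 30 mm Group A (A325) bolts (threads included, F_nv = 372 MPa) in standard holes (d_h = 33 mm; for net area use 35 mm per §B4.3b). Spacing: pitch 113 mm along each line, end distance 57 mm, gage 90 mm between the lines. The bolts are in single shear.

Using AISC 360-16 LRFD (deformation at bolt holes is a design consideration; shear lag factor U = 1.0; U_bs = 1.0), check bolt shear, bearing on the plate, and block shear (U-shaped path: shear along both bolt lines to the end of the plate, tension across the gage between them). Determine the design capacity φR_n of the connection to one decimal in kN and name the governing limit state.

1287.4 kN (block shear governs)

Bolt shear: A_b = π(30)²/4 = 706.86 mm². φR_n = 0.75 × 372 × 706.86 × 10 × 1 = 1972.1 kN.
Bearing (8 mm plate, F_u = 450 MPa): end bolts L_c = 57 − 33/2 = 40.5, R_n = min(1.2×40.5×8×450, 2.4×30×8×450) = 174.96 kN/bolt; interior L_c = 113 − 33 = 80, R_n = 259.2 kN/bolt. φR_n = 0.75 × (2×174.96 + 8×259.2) = 1817.6 kN.
Block shear: shear path 2×[57+4×113] = 2×509 mm, A_gv = 8144, A_nv = 2×(509 − 4.5×35)×8 = 5624 mm²; tension across gage: (90 − 1×35)×8 = 440 mm². R_n = min(0.6×450×5624, 0.6×350×8144) + 1.0×450×440 = min(1518.5, 1710.2) + 198 = 1716.5 kN. φR_n = 0.75 × 1716.5 = 1287.4 kN.
Governing: min(1972.1, 1817.6, 1287.4) = 1287.4 kN → block shear.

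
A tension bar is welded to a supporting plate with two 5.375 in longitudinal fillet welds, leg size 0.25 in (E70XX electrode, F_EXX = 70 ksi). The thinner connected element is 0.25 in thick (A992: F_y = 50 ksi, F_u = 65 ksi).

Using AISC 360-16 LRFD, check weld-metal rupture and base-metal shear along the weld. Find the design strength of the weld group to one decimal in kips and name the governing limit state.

59.9 kips (weld metal governs)

Weld metal: throat = 0.707×0.25 = 0.17675 in, L = 2×5.375 = 10.75 in. φR_n = 0.75 × 0.6 × 70 × 0.17675 × 10.75 = 59.9 kips.
Base metal shear (0.25 in plate): yield φR_n = 1.0×0.6×50×0.25×10.75 = 80.6 kips; rupture φR_n = 0.75×0.6×65×0.25×10.75 = 78.6 kips; take 78.6 kips (rupture).
Governing: min(59.9, 78.6) = 59.9 kips → weld metal.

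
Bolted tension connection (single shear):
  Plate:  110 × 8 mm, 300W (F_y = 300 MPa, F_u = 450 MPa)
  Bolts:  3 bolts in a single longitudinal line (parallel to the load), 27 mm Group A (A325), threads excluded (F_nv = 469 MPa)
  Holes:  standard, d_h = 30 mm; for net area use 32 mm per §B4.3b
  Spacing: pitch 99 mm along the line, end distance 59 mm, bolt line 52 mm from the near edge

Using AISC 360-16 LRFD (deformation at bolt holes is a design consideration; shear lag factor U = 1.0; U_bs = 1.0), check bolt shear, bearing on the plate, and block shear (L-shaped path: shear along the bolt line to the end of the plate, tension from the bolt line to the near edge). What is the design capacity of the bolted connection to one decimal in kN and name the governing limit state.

Bolt shear: A_b = π(27)²/4 = 572.56 mm². φR_n = 0.75 × 469 × 572.56 × 3 × 1 = 604.2 kN.
Bearing (8 mm plate, F_u = 450 MPa): end bolts L_c = 59 − 30/2 = 44, R_n = min(1.2×44×8×450, 2.4×27×8×450) = 190.08 kN/bolt; interior L_c = 99 − 30 = 69, R_n = 233.28 kN/bolt. φR_n = 0.75 × (1×190.08 + 2×233.28) = 492.5 kN.
Block shear: shear path 1×[59+2×99] = 1×257 mm, A_gv = 2056, A_nv = 1×(257 − 2.5×32)×8 = 1416 mm²; tension to near edge: (52 − 0.5×32)×8 = 288 mm². R_n = min(0.6×450×1416, 0.6×300×2056) + 1.0×450×288 = min(382.32, 370.08) + 129.6 = 499.68 kN. φR_n = 0.75 × 499.68 = 374.8 kN.
Governing: min(604.2, 492.5, 374.8) = 374.8 kN → block shear.

374.8 kN (block shear governs)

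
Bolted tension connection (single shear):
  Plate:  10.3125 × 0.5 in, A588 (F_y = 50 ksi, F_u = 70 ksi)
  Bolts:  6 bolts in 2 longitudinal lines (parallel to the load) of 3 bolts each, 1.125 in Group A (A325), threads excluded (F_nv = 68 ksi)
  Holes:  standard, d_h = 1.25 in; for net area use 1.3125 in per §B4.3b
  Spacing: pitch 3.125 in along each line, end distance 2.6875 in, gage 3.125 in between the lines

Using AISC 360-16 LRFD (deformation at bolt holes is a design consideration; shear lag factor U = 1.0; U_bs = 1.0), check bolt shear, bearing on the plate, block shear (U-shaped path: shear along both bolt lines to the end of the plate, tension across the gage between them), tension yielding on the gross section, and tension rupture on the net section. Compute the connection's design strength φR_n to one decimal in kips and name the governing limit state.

201.8 kips (net-section rupture governs)

Bolt shear: A_b = π(1.125)²/4 = 0.99402 in². φR_n = 0.75 × 68 × 0.99402 × 6 × 1 = 304.2 kips.
Bearing (0.5 in plate, F_u = 70 ksi): end bolts L_c = 2.6875 − 1.25/2 = 2.0625, R_n = min(1.2×2.0625×0.5×70, 2.4×1.125×0.5×70) = 86.625 kips/bolt; interior L_c = 3.125 − 1.25 = 1.875, R_n = 78.75 kips/bolt. φR_n = 0.75 × (2×86.625 + 4×78.75) = 366.2 kips.
Block shear: shear path 2×[2.6875+2×3.125] = 2×8.9375 in, A_gv = 8.9375, A_nv = 2×(8.9375 − 2.5×1.3125)×0.5 = 5.6563 in²; tension across gage: (3.125 − 1×1.3125)×0.5 = 0.90625 in². R_n = min(0.6×70×5.6563, 0.6×50×8.9375) + 1.0×70×0.90625 = min(237.56, 268.13) + 63.438 = 301 kips. φR_n = 0.75 × 301 = 225.8 kips.
Tension yield (gross): A_g = 10.3125×0.5 = 5.1563 in². φR_n = 0.90 × 50 × 5.1563 = 232.0 kips.
Tension rupture (net): A_n = (10.3125 − 2×1.3125)×0.5 = 3.8438 in² (U = 1.0, A_e = A_n). φR_n = 0.75 × 70 × 3.8438 = 201.8 kips.
Governing: min(304.2, 366.2, 225.8, 232.0, 201.8) = 201.8 kips → net-section rupture.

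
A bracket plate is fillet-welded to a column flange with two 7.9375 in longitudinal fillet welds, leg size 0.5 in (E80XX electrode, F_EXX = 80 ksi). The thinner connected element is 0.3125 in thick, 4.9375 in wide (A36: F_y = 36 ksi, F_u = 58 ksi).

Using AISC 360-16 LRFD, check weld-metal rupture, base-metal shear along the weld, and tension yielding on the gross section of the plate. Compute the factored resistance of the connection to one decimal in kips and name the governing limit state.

Weld metal: throat = 0.707×0.5 = 0.3535 in, L = 2×7.9375 = 15.875 in. φR_n = 0.75 × 0.6 × 80 × 0.3535 × 15.875 = 202.0 kips.
Base metal shear (0.3125 in plate): yield φR_n = 1.0×0.6×36×0.3125×15.875 = 107.2 kips; rupture φR_n = 0.75×0.6×58×0.3125×15.875 = 129.5 kips; take 107.2 kips (yield).
Tension yield (gross): A_g = 4.9375×0.3125 = 1.543 in². φR_n = 0.90 × 36 × 1.543 = 50.0 kips.
Governing: min(202.0, 107.2, 50.0) = 50.0 kips → gross-section yield.

50.0 kips (gross-section yield governs)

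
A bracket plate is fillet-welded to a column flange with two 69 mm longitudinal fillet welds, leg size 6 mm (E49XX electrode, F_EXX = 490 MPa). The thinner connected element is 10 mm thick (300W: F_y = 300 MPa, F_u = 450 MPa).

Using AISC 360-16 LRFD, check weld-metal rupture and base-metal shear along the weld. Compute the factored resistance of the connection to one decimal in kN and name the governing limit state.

Weld metal: throat = 0.707×6 = 4.242 mm, L = 2×69 = 138 mm. φR_n = 0.75 × 0.6 × 490 × 4.242 × 138 = 129.1 kN.
Base metal shear (10 mm plate): yield φR_n = 1.0×0.6×300×10×138 = 248.4 kN; rupture φR_n = 0.75×0.6×450×10×138 = 279.5 kN; take 248.4 kN (yield).
Governing: min(129.1, 248.4) = 129.1 kN → weld metal.

129.1 kN (weld metal governs)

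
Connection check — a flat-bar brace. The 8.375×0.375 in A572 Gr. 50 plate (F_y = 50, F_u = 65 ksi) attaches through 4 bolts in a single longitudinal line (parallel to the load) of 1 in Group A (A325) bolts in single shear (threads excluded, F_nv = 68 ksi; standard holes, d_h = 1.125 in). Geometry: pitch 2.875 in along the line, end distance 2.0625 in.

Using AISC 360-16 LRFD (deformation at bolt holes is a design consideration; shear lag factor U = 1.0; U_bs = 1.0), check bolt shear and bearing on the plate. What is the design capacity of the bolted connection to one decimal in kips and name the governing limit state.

Bolt shear: A_b = π(1)²/4 = 0.7854 in². φR_n = 0.75 × 68 × 0.7854 × 4 × 1 = 160.2 kips.
Bearing (0.375 in plate, F_u = 65 ksi): end bolts L_c = 2.0625 − 1.125/2 = 1.5, R_n = min(1.2×1.5×0.375×65, 2.4×1×0.375×65) = 43.875 kips/bolt; interior L_c = 2.875 − 1.125 = 1.75, R_n = 51.188 kips/bolt. φR_n = 0.75 × (1×43.875 + 3×51.188) = 148.1 kips.
Governing: min(160.2, 148.1) = 148.1 kips → bearing.

148.1 kips (bearing governs)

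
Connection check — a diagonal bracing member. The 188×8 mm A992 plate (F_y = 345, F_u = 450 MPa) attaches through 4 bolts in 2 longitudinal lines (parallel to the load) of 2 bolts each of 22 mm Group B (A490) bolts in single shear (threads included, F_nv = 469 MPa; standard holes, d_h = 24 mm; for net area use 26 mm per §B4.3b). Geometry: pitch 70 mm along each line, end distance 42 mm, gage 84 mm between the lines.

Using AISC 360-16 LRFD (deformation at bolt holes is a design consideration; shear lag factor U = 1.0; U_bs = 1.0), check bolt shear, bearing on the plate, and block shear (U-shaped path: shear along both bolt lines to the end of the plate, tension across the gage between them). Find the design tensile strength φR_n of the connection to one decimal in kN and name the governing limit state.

393.1 kN (block shear governs)

Bolt shear: A_b = π(22)²/4 = 380.13 mm². φR_n = 0.75 × 469 × 380.13 × 4 × 1 = 534.8 kN.
Bearing (8 mm plate, F_u = 450 MPa): end bolts L_c = 42 − 24/2 = 30, R_n = min(1.2×30×8×450, 2.4×22×8×450) = 129.6 kN/bolt; interior L_c = 70 − 24 = 46, R_n = 190.08 kN/bolt. φR_n = 0.75 × (2×129.6 + 2×190.08) = 479.5 kN.
Block shear: shear path 2×[42+1×70] = 2×112 mm, A_gv = 1792, A_nv = 2×(112 − 1.5×26)×8 = 1168 mm²; tension across gage: (84 − 1×26)×8 = 464 mm². R_n = min(0.6×450×1168, 0.6×345×1792) + 1.0×450×464 = min(315.36, 370.94) + 208.8 = 524.16 kN. φR_n = 0.75 × 524.16 = 393.1 kN.
Governing: min(534.8, 479.5, 393.1) = 393.1 kN → block shear.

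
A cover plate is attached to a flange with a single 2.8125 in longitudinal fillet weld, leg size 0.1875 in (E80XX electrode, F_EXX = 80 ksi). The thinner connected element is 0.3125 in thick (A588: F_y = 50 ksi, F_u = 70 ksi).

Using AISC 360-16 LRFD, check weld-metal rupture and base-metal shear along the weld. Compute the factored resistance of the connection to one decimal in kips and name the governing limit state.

13.4 kips (weld metal governs)

Weld metal: throat = 0.707×0.1875 = 0.13256 in, L = 2.8125 in. φR_n = 0.75 × 0.6 × 80 × 0.13256 × 2.8125 = 13.4 kips.
Base metal shear (0.3125 in plate): yield φR_n = 1.0×0.6×50×0.3125×2.8125 = 26.4 kips; rupture φR_n = 0.75×0.6×70×0.3125×2.8125 = 27.7 kips; take 26.4 kips (yield).
Governing: min(13.4, 26.4) = 13.4 kips → weld metal.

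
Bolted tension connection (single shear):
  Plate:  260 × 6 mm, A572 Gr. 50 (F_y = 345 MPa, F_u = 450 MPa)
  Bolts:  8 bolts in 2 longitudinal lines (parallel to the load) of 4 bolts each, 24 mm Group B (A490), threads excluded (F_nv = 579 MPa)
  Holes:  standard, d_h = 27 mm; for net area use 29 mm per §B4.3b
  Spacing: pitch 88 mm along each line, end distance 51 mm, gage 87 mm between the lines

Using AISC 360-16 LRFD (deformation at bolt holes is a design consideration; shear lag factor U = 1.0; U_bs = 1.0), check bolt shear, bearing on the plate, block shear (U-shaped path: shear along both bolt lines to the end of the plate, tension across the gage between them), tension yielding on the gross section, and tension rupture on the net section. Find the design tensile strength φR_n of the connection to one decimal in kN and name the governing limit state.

Bolt shear: A_b = π(24)²/4 = 452.39 mm². φR_n = 0.75 × 579 × 452.39 × 8 × 1 = 1571.6 kN.
Bearing (6 mm plate, F_u = 450 MPa): end bolts L_c = 51 − 27/2 = 37.5, R_n = min(1.2×37.5×6×450, 2.4×24×6×450) = 121.5 kN/bolt; interior L_c = 88 − 27 = 61, R_n = 155.52 kN/bolt. φR_n = 0.75 × (2×121.5 + 6×155.52) = 882.1 kN.
Block shear: shear path 2×[51+3×88] = 2×315 mm, A_gv = 3780, A_nv = 2×(315 − 3.5×29)×6 = 2562 mm²; tension across gage: (87 − 1×29)×6 = 348 mm². R_n = min(0.6×450×2562, 0.6×345×3780) + 1.0×450×348 = min(691.74, 782.46) + 156.6 = 848.34 kN. φR_n = 0.75 × 848.34 = 636.3 kN.
Tension yield (gross): A_g = 260×6 = 1560 mm². φR_n = 0.90 × 345 × 1560 = 484.4 kN.
Tension rupture (net): A_n = (260 − 2×29)×6 = 1212 mm² (U = 1.0, A_e = A_n). φR_n = 0.75 × 450 × 1212 = 409.1 kN.
Governing: min(1571.6, 882.1, 636.3, 484.4, 409.1) = 409.1 kN → net-section rupture.

409.1 kN (net-section rupture governs)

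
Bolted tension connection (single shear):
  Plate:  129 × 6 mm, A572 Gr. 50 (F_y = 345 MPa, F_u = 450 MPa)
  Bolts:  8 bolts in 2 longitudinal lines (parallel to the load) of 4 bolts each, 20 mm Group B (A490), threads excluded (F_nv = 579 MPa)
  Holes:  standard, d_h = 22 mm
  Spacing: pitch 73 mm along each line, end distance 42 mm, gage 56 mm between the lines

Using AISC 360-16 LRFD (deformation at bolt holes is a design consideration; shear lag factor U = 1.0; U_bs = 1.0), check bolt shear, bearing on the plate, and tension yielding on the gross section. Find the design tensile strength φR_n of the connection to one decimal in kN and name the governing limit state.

Bolt shear: A_b = π(20)²/4 = 314.16 mm². φR_n = 0.75 × 579 × 314.16 × 8 × 1 = 1091.4 kN.
Bearing (6 mm plate, F_u = 450 MPa): end bolts L_c = 42 − 22/2 = 31, R_n = min(1.2×31×6×450, 2.4×20×6×450) = 100.44 kN/bolt; interior L_c = 73 − 22 = 51, R_n = 129.6 kN/bolt. φR_n = 0.75 × (2×100.44 + 6×129.6) = 733.9 kN.
Tension yield (gross): A_g = 129×6 = 774 mm². φR_n = 0.90 × 345 × 774 = 240.3 kN.
Governing: min(1091.4, 733.9, 240.3) = 240.3 kN → gross-section yield.

240.3 kN (gross-section yield governs)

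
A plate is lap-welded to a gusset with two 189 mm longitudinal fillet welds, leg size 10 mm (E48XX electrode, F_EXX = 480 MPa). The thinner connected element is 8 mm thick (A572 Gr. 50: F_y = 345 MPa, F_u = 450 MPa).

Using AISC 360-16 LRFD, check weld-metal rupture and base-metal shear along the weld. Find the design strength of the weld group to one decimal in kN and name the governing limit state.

577.3 kN (weld metal governs)

Weld metal: throat = 0.707×10 = 7.07 mm, L = 2×189 = 378 mm. φR_n = 0.75 × 0.6 × 480 × 7.07 × 378 = 577.3 kN.
Base metal shear (8 mm plate): yield φR_n = 1.0×0.6×345×8×378 = 626.0 kN; rupture φR_n = 0.75×0.6×450×8×378 = 612.4 kN; take 612.4 kN (rupture).
Governing: min(577.3, 612.4) = 577.3 kN → weld metal.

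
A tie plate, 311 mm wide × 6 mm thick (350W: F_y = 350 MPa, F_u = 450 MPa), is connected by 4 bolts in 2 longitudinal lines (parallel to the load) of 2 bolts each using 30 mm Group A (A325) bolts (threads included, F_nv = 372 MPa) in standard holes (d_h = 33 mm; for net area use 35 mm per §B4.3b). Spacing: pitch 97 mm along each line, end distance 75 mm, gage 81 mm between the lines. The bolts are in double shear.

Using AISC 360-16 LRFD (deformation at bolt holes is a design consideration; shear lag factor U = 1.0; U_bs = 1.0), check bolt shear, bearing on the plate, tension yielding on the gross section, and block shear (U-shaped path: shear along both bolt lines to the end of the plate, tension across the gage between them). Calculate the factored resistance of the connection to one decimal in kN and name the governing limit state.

383.5 kN (block shear governs)

Bolt shear: A_b = π(30)²/4 = 706.86 mm². φR_n = 0.75 × 372 × 706.86 × 4 × 2 = 1577.7 kN.
Bearing (6 mm plate, F_u = 450 MPa): end bolts L_c = 75 − 33/2 = 58.5, R_n = min(1.2×58.5×6×450, 2.4×30×6×450) = 189.54 kN/bolt; interior L_c = 97 − 33 = 64, R_n = 194.4 kN/bolt. φR_n = 0.75 × (2×189.54 + 2×194.4) = 575.9 kN.
Tension yield (gross): A_g = 311×6 = 1866 mm². φR_n = 0.90 × 350 × 1866 = 587.8 kN.
Block shear: shear path 2×[75+1×97] = 2×172 mm, A_gv = 2064, A_nv = 2×(172 − 1.5×35)×6 = 1434 mm²; tension across gage: (81 − 1×35)×6 = 276 mm². R_n = min(0.6×450×1434, 0.6×350×2064) + 1.0×450×276 = min(387.18, 433.44) + 124.2 = 511.38 kN. φR_n = 0.75 × 511.38 = 383.5 kN.
Governing: min(1577.7, 575.9, 587.8, 383.5) = 383.5 kN → block shear.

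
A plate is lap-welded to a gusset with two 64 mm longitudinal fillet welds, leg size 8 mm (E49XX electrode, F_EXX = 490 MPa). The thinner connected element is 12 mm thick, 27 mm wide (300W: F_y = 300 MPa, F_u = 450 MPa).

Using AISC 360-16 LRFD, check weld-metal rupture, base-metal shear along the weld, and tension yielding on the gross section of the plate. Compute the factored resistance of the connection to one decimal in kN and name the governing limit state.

87.5 kN (gross-section yield governs)

Weld metal: throat = 0.707×8 = 5.656 mm, L = 2×64 = 128 mm. φR_n = 0.75 × 0.6 × 490 × 5.656 × 128 = 159.6 kN.
Base metal shear (12 mm plate): yield φR_n = 1.0×0.6×300×12×128 = 276.5 kN; rupture φR_n = 0.75×0.6×450×12×128 = 311.0 kN; take 276.5 kN (yield).
Tension yield (gross): A_g = 27×12 = 324 mm². φR_n = 0.90 × 300 × 324 = 87.5 kN.
Governing: min(159.6, 276.5, 87.5) = 87.5 kN → gross-section yield.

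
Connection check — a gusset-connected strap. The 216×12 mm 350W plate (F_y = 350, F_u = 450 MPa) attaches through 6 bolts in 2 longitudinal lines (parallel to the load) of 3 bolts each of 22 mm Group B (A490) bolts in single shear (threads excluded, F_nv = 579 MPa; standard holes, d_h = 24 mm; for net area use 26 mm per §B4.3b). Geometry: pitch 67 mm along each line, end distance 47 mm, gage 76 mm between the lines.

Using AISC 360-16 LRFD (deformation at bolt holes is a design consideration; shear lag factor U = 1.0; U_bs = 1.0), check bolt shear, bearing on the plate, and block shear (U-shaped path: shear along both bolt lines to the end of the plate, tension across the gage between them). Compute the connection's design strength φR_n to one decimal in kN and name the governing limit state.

766.3 kN (block shear governs)

Bolt shear: A_b = π(22)²/4 = 380.13 mm². φR_n = 0.75 × 579 × 380.13 × 6 × 1 = 990.4 kN.
Bearing (12 mm plate, F_u = 450 MPa): end bolts L_c = 47 − 24/2 = 35, R_n = min(1.2×35×12×450, 2.4×22×12×450) = 226.8 kN/bolt; interior L_c = 67 − 24 = 43, R_n = 278.64 kN/bolt. φR_n = 0.75 × (2×226.8 + 4×278.64) = 1176.1 kN.
Block shear: shear path 2×[47+2×67] = 2×181 mm, A_gv = 4344, A_nv = 2×(181 − 2.5×26)×12 = 2784 mm²; tension across gage: (76 − 1×26)×12 = 600 mm². R_n = min(0.6×450×2784, 0.6×350×4344) + 1.0×450×600 = min(751.68, 912.24) + 270 = 1021.7 kN. φR_n = 0.75 × 1021.7 = 766.3 kN.
Governing: min(990.4, 1176.1, 766.3) = 766.3 kN → block shear.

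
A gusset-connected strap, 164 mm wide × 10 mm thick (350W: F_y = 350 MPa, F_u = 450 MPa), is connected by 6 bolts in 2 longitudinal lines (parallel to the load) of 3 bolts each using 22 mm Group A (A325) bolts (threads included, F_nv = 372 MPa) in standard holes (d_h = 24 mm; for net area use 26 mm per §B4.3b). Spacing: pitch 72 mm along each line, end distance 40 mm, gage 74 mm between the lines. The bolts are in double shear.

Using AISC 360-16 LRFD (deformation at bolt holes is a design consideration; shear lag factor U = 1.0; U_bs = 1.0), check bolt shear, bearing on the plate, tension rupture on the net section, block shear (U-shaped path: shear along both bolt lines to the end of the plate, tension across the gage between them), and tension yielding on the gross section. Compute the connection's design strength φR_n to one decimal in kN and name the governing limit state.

Bolt shear: A_b = π(22)²/4 = 380.13 mm². φR_n = 0.75 × 372 × 380.13 × 6 × 2 = 1272.7 kN.
Bearing (10 mm plate, F_u = 450 MPa): end bolts L_c = 40 − 24/2 = 28, R_n = min(1.2×28×10×450, 2.4×22×10×450) = 151.2 kN/bolt; interior L_c = 72 − 24 = 48, R_n = 237.6 kN/bolt. φR_n = 0.75 × (2×151.2 + 4×237.6) = 939.6 kN.
Tension rupture (net): A_n = (164 − 2×26)×10 = 1120 mm² (U = 1.0, A_e = A_n). φR_n = 0.75 × 450 × 1120 = 378.0 kN.
Block shear: shear path 2×[40+2×72] = 2×184 mm, A_gv = 3680, A_nv = 2×(184 − 2.5×26)×10 = 2380 mm²; tension across gage: (74 − 1×26)×10 = 480 mm². R_n = min(0.6×450×2380, 0.6×350×3680) + 1.0×450×480 = min(642.6, 772.8) + 216 = 858.6 kN. φR_n = 0.75 × 858.6 = 644.0 kN.
Tension yield (gross): A_g = 164×10 = 1640 mm². φR_n = 0.90 × 350 × 1640 = 516.6 kN.
Governing: min(1272.7, 939.6, 378.0, 644.0, 516.6) = 378.0 kN → net-section rupture.

378.0 kN (net-section rupture governs)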